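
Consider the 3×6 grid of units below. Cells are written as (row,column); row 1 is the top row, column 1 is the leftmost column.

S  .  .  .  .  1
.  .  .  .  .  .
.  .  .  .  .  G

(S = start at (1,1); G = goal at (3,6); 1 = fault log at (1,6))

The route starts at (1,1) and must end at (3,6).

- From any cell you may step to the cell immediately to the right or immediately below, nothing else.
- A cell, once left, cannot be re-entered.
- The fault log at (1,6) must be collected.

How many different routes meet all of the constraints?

A right/down-only route from (1,1) to (3,6) makes exactly 2 down-moves and 5 right-moves in some order.
With no other constraints that would be C(7,2) = 21 routes.
Split at (1,6) and multiply the segment counts: (1,1)→(1,6): 1; (1,6)→(3,6): 1; product = 1.
That gives 1 route.

1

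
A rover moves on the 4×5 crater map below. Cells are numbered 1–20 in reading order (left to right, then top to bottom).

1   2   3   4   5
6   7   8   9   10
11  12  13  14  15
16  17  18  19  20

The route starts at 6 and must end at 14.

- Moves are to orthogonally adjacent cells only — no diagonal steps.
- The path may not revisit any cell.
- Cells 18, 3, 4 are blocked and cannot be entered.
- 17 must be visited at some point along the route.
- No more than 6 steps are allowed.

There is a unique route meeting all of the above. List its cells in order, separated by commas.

6, 11, 16, 17, 12, 13, 14

The budget equals the shortest possible length, so every move has to be on a shortest route through the required cells.
Route from 6: down 2 to 16, right 1 to 17, up 1 to 12, right 2 to 14 — 6 moves in all.
Check: all required cells visited; 6 ≤ 6 moves.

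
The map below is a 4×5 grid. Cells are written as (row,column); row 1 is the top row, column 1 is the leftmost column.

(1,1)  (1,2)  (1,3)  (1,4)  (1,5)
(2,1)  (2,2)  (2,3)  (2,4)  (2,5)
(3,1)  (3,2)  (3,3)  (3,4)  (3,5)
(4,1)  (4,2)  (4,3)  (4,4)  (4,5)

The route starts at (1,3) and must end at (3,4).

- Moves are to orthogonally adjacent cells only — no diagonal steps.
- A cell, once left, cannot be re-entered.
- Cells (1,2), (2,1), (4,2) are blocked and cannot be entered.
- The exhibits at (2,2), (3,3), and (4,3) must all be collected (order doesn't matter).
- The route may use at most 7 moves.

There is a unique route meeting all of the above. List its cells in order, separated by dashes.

(1,3) - (2,3) - (2,2) - (3,2) - (3,3) - (4,3) - (4,4) - (3,4)

The budget equals the shortest possible length, so every move has to be on a shortest route through the required cells.
Route from (1,3): down 1 to (2,3), left 1 to (2,2), down 1 to (3,2), right 1 to (3,3), down 1 to (4,3), right 1 to (4,4), up 1 to (3,4) — 7 moves in all.
Check: all required cells visited; 7 ≤ 7 moves.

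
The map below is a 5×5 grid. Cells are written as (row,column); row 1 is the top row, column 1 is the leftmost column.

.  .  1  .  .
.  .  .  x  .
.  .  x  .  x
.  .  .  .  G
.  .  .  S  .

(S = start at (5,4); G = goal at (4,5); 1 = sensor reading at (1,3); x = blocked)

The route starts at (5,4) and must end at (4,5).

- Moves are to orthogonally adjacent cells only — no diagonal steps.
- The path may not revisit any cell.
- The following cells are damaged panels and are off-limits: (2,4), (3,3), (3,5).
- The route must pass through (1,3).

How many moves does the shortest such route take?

16

Any route passes through (1,3) somewhere between (5,4) and (4,5). Summing Manhattan distances along the two legs ((5,4) → (1,3) → (4,5)) gives a lower bound of 5 + 5 = 10 moves.
That bound ignores the blocked cells. Measuring each leg by the fewest moves that actually steer around them ((5,4)→(1,3): 7; (1,3)→(4,5): 7) raises the lower bound to 14.
The shortest route satisfying every rule uses 16 moves: (5,4) → (5,3) → (5,2) → (5,1) → (4,1) → (3,1) → (2,1) → (1,1) → (1,2) → (1,3) → (2,3) → (2,2) → (3,2) → (4,2) → (4,3) → (4,4) → (4,5).
The bound of 14 isn't tight here; checking systematically, no route of length 14 through 15 satisfies every constraint, so 16 is the minimum.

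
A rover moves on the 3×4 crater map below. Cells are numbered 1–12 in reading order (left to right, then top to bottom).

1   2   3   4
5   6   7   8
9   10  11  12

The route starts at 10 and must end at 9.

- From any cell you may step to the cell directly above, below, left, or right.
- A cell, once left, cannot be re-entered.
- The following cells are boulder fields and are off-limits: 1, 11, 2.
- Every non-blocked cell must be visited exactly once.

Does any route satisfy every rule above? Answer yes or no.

no

Cell 12 has only one open neighbour but is neither the start nor the goal, so a Hamiltonian route would have to both enter and leave it through the same neighbour — impossible without revisiting.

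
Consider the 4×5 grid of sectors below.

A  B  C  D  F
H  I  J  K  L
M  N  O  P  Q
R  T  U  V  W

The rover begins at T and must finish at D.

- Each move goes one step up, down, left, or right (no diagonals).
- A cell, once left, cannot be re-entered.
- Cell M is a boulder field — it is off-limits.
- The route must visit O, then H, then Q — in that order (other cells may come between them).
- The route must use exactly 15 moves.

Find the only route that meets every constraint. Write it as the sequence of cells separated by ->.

The waypoints must appear in the order O, H, Q, with no cell reused.
Route from T: right to U, up to O, left to N, up to I, left to H, up to A, 2× right (reaching C), down to J, right to K, down to P, right to Q, 2× up (reaching F), left to D — 15 moves in all.
Check: order respected (O at step 2, H at step 5, Q at step 12); 15 moves as required.

T -> U -> O -> N -> I -> H -> A -> B -> C -> J -> K -> P -> Q -> L -> F -> D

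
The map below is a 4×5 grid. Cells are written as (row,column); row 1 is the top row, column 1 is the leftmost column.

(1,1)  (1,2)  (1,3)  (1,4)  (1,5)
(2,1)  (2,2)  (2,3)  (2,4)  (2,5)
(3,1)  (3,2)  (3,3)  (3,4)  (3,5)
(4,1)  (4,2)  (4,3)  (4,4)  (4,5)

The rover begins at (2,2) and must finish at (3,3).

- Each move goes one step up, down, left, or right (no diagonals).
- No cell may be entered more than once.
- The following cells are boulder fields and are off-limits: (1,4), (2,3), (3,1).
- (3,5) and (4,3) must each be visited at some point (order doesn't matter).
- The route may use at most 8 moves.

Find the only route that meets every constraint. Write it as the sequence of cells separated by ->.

Any route must reach (3,5) and (4,3) and still end at (3,3) within 8 moves, so the order of the required stops is forced.
Route from (2,2): down 2 to (4,2), right 3 to (4,5), up 1 to (3,5), left 2 to (3,3) — 8 moves in all.
Check: all required cells visited; 8 ≤ 8 moves.

(2,2) -> (3,2) -> (4,2) -> (4,3) -> (4,4) -> (4,5) -> (3,5) -> (3,4) -> (3,3)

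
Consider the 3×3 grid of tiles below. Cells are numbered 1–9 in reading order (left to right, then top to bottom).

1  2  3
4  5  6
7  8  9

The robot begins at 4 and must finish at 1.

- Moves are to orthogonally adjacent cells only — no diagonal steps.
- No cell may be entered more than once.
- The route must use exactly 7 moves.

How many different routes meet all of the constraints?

Need simple routes of exactly 7 moves from 4 to 1 (Manhattan distance 1, so 3 moves are spent on a detour and 3 undoing it).
Enumerating: 4 7 8 5 6 3 2 1 | 4 7 8 9 6 3 2 1 | 4 7 8 9 6 5 2 1 | 4 5 8 9 6 3 2 1.
That gives 4 routes.

4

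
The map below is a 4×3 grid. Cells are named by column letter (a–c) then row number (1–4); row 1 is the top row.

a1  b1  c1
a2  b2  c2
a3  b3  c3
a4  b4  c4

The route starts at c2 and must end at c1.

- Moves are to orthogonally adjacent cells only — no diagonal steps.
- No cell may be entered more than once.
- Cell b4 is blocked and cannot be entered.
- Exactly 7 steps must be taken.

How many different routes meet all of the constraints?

4

Need simple routes of exactly 7 moves from c2 to c1 (Manhattan distance 1, so 3 moves are spent on a detour and 3 undoing it).
Enumerating: c2 c3 b3 b2 a2 a1 b1 c1 | c2 c3 b3 a3 a2 a1 b1 c1 | c2 c3 b3 a3 a2 b2 b1 c1 | c2 b2 b3 a3 a2 a1 b1 c1.
That gives 4 routes.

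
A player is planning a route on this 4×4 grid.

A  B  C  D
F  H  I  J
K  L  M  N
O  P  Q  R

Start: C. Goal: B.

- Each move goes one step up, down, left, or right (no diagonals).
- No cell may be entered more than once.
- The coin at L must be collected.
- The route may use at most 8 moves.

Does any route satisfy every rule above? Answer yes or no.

yes

One route that works: C → I → M → L → H → B.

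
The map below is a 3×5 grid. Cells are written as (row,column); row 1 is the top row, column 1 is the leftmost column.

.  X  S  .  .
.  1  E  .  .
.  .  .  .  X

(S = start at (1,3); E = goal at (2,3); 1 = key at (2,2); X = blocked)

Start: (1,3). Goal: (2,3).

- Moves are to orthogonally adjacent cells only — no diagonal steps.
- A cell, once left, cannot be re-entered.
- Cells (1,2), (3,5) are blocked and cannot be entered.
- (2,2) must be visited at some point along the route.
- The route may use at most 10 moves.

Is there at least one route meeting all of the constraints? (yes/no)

yes

One route that works: (1,3) → (1,4) → (2,4) → (3,4) → (3,3) → (3,2) → (2,2) → (2,3).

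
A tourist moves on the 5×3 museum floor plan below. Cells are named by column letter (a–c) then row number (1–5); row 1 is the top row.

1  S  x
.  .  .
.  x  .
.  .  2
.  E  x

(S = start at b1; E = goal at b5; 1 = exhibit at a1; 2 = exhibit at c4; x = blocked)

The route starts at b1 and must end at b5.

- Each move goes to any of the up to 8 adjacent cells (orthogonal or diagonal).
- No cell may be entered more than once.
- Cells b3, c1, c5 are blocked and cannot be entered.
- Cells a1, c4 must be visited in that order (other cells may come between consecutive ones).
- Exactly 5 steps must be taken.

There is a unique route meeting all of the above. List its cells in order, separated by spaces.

The waypoints must appear in the order a1, c4, with no cell reused.
Route from b1: left 1 to a1, down-right 2 to c3, down 1 to c4, down-left 1 to b5 — 5 moves in all.
Check: order respected (1 at step 1, 2 at step 4); 5 moves as required.

b1 a1 b2 c3 c4 b5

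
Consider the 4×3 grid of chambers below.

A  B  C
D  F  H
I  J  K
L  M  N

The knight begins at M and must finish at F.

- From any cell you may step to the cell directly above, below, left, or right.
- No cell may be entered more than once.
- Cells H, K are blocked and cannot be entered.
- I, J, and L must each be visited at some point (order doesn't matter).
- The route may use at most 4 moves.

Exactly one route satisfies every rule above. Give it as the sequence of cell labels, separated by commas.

M, L, I, J, F

Any route must reach I, J, and L and still end at F within 4 moves, so the order of the required stops is forced.
Route from M: left to L, up to I, right to J, up to F — 4 moves in all.
Check: all required cells visited; 4 ≤ 4 moves.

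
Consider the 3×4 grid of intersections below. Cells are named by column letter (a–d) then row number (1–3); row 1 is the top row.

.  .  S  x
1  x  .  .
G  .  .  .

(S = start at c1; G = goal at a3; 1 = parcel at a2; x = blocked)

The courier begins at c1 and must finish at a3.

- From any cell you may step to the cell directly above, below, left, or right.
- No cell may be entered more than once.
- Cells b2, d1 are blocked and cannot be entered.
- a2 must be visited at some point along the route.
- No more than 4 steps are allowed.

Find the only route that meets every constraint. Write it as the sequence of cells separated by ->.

The budget equals the shortest possible length, so every move has to be on a shortest route through the required cells.
Route from c1: left 2 to a1, down 2 to a3 — 4 moves in all.
Check: all required cells visited; 4 ≤ 4 moves.

c1 -> b1 -> a1 -> a2 -> a3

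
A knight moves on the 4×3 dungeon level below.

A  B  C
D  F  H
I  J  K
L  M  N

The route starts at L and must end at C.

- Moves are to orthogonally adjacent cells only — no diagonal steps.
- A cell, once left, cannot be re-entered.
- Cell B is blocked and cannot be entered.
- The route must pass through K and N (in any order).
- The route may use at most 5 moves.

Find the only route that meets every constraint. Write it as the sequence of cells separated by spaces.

Any route must reach K and N and still end at C within 5 moves, so the order of the required stops is forced.
Route from L: 2× right (reaching N), 3× up (reaching C) — 5 moves in all.
Check: all required cells visited; 5 ≤ 5 moves.

L M N K H C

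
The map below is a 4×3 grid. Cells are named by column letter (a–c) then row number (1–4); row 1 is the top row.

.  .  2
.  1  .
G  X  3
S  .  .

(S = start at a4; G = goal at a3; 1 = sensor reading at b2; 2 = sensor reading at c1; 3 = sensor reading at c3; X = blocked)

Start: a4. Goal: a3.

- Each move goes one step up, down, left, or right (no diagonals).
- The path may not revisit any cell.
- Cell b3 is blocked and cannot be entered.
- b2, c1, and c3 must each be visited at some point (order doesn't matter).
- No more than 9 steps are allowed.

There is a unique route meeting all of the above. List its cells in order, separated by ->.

a4 -> b4 -> c4 -> c3 -> c2 -> c1 -> b1 -> b2 -> a2 -> a3

The budget equals the shortest possible length, so every move has to be on a shortest route through the required cells.
Route from a4: 2× right (reaching c4), 3× up (reaching c1), left to b1, down to b2, left to a2, down to a3 — 9 moves in all.
Check: all required cells visited; 9 ≤ 9 moves.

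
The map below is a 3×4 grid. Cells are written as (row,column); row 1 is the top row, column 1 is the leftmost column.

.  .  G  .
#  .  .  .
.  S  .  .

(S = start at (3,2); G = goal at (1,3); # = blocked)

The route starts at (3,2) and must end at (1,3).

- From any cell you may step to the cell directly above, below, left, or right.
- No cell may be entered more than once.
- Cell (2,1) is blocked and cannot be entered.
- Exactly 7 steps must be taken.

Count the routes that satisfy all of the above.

Need simple routes of exactly 7 moves from (3,2) to (1,3) (Manhattan distance 3, so 2 moves are spent on a detour and 2 undoing it).
Enumerating: (3,2) (2,2) (2,3) (3,3) (3,4) (2,4) (1,4) (1,3) | (3,2) (3,3) (3,4) (2,4) (2,3) (2,2) (1,2) (1,3).
That gives 2 routes.

2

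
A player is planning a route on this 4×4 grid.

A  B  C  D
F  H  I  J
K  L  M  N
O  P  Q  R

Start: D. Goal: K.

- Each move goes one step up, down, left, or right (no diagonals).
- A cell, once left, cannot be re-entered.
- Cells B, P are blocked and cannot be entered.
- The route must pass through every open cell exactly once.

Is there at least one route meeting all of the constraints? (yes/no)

no

Cell A has only one open neighbour but is neither the start nor the goal, so a Hamiltonian route would have to both enter and leave it through the same neighbour — impossible without revisiting.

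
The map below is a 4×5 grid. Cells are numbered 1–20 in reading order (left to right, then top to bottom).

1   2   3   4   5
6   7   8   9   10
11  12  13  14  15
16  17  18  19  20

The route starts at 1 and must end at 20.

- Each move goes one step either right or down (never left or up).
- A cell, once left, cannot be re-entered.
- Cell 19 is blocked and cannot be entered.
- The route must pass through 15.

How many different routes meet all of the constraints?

15

A right/down-only route from 1 to 20 makes exactly 3 down-moves and 4 right-moves in some order.
With no other constraints that would be C(7,3) = 35 routes.
Split at 15 and multiply the segment counts (each segment already excludes blocked cells): 1→15: 15; 15→20: 1; product = 15.
That gives 15 routes.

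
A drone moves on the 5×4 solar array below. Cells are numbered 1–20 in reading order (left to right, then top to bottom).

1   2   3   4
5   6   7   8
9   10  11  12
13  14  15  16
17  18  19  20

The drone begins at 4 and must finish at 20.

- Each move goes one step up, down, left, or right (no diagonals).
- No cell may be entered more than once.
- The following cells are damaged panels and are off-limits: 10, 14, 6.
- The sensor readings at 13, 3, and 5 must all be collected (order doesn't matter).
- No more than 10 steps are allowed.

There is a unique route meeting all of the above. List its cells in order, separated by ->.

Any route must reach 13, 3, and 5 and still end at 20 within 10 moves, so the order of the required stops is forced.
Route from 4: left 3 to 1, down 4 to 17, right 3 to 20 — 10 moves in all.
Check: all required cells visited; 10 ≤ 10 moves.

4 -> 3 -> 2 -> 1 -> 5 -> 9 -> 13 -> 17 -> 18 -> 19 -> 20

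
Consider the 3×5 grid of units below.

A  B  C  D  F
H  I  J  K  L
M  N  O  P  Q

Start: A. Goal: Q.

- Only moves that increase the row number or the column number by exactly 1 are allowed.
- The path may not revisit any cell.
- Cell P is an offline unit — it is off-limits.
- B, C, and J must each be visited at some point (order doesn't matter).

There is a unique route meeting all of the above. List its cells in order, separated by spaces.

Moves only go right or down, so the column and row indices never decrease.
Route from A: 2× right (reaching C), down to J, 2× right (reaching L), down to Q — 6 moves in all.
Check: all required cells visited.

A B C J K L Q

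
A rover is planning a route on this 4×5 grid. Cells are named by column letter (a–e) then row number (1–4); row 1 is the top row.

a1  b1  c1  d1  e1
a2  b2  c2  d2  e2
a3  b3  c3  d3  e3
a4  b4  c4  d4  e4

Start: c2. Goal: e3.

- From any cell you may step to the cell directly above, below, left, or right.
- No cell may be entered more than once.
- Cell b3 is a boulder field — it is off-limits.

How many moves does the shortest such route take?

3

The Manhattan distance from c2 to e3 is |2−3| + |3−5| = 3, so at least 3 moves are needed.
A route of 3 moves achieves this: c2 → c3 → d3 → e3.
Since 3 matches the lower bound, it is optimal.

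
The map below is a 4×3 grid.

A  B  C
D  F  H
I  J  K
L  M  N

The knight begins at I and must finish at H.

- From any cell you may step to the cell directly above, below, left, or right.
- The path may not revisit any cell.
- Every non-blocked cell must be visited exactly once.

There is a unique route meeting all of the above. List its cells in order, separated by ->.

I -> L -> M -> N -> K -> J -> F -> D -> A -> B -> C -> H

Need to visit all 12 open cells exactly once, starting at I and ending at H.
Cell N has only two open neighbours (K and M), so the path must pass straight through it: one of those is the cell it's entered from and the other is where it exits.
Route from I: down to L, 2× right (reaching N), up to K, left to J, up to F, left to D, up to A, 2× right (reaching C), down to H — 11 moves in all.
Check: all 12 open cells covered.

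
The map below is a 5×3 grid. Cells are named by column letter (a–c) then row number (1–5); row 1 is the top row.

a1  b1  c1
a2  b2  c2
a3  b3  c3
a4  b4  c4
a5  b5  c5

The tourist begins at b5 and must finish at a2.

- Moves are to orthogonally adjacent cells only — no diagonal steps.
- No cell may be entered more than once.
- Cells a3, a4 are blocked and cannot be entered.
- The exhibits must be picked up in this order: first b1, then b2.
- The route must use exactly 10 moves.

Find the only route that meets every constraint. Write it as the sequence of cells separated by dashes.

b5 - c5 - c4 - b4 - b3 - c3 - c2 - c1 - b1 - b2 - a2

The waypoints must appear in the order b1, b2, with no cell reused.
Route from b5: right to c5, up to c4, left to b4, up to b3, right to c3, 2× up (reaching c1), left to b1, down to b2, left to a2 — 10 moves in all.
Check: order respected (b1 at step 8, b2 at step 9); 10 moves as required.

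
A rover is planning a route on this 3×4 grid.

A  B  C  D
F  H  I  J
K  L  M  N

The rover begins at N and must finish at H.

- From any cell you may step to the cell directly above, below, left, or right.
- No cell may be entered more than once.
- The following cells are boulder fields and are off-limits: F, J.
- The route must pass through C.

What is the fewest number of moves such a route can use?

5

Any route passes through C somewhere between N and H. Summing Manhattan distances along the two legs (N → C → H) gives a lower bound of 3 + 2 = 5 moves.
A route of 5 moves achieves this: N → M → I → C → B → H.
Since 5 matches the lower bound, it is optimal.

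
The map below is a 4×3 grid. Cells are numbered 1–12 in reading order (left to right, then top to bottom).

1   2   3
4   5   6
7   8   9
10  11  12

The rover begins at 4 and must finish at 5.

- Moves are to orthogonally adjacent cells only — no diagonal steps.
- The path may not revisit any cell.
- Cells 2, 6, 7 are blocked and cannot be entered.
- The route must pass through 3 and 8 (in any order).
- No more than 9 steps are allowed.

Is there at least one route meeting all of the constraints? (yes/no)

no

The blocked cells wall 3 off from 4 completely — no sequence of moves reaches it at all, so no route can satisfy the rules.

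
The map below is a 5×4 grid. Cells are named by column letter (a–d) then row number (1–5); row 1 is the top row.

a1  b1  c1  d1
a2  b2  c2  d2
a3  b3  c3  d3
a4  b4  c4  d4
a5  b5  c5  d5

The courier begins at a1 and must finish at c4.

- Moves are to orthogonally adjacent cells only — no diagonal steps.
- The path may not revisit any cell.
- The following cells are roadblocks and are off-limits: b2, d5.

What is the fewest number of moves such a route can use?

The Manhattan distance from a1 to c4 is |1−4| + |1−3| = 5, so at least 5 moves are needed.
A route of 5 moves achieves this: a1 → a2 → a3 → a4 → b4 → c4.
Since 5 matches the lower bound, it is optimal.

5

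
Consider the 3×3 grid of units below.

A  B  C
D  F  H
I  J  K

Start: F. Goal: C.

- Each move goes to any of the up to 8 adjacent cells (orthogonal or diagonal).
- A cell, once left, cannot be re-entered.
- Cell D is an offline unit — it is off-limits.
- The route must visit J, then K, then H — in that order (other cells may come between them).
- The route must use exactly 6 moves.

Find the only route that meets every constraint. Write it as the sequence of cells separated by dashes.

F - I - J - K - H - B - C

The waypoints must appear in the order J, K, H, with no cell reused.
Route from F: down-left to I, 2× right (reaching K), up to H, up-left to B, right to C — 6 moves in all.
Check: order respected (J at step 2, K at step 3, H at step 4); 6 moves as required.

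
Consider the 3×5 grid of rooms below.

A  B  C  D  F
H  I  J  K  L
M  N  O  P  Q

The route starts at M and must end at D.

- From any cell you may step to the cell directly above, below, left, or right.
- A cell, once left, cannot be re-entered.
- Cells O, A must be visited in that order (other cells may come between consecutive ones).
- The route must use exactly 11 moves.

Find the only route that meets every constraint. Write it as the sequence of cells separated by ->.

The waypoints must appear in the order O, A, with no cell reused.
Route from M: right 3 to P, up 1 to K, left 3 to H, up 1 to A, right 3 to D — 11 moves in all.
Check: order respected (O at step 2, A at step 8); 11 moves as required.

M -> N -> O -> P -> K -> J -> I -> H -> A -> B -> C -> D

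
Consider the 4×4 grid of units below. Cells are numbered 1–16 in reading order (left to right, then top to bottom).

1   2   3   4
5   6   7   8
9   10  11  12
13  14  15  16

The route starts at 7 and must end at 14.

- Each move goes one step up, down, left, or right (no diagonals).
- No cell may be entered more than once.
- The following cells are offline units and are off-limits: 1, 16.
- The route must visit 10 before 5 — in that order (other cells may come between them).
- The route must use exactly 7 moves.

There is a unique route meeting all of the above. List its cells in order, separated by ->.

7 -> 11 -> 10 -> 6 -> 5 -> 9 -> 13 -> 14

The waypoints must appear in the order 10, 5, with no cell reused.
Route from 7: down to 11, left to 10, up to 6, left to 5, 2× down (reaching 13), right to 14 — 7 moves in all.
Check: order respected (10 at step 2, 5 at step 4); 7 moves as required.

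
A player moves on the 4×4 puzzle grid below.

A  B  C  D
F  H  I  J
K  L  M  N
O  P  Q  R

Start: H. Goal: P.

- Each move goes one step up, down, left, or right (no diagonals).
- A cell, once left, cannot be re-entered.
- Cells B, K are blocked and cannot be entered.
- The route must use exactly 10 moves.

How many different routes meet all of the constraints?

Need simple routes of exactly 10 moves from H to P (Manhattan distance 2, so 4 moves are spent on a detour and 4 undoing it).
Enumerating: H L M I C D J N R Q P | H I C D J N R Q M L P.
That gives 2 routes.

2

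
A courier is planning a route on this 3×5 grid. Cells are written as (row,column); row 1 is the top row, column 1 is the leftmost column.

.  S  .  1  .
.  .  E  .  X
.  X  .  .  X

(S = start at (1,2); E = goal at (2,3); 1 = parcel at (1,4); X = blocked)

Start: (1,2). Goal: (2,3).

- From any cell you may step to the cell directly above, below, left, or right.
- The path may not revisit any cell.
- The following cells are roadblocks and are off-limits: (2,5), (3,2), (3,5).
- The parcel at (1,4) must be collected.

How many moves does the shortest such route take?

4

Any route passes through (1,4) somewhere between (1,2) and (2,3). Summing Manhattan distances along the two legs ((1,2) → (1,4) → (2,3)) gives a lower bound of 2 + 2 = 4 moves.
A route of 4 moves achieves this: (1,2) → (1,3) → (1,4) → (2,4) → (2,3).
Since 4 matches the lower bound, it is optimal.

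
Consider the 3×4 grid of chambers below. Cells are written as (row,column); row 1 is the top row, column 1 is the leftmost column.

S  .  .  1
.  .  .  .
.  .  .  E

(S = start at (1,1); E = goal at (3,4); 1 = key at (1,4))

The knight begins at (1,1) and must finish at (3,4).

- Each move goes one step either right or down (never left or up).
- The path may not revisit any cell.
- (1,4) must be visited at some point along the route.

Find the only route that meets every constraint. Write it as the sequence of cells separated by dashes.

(1,1) - (1,2) - (1,3) - (1,4) - (2,4) - (3,4)

Moves only go right or down, so the column and row indices never decrease.
Route from (1,1): right 3 to (1,4), down 2 to (3,4) — 5 moves in all.
Check: all required cells visited.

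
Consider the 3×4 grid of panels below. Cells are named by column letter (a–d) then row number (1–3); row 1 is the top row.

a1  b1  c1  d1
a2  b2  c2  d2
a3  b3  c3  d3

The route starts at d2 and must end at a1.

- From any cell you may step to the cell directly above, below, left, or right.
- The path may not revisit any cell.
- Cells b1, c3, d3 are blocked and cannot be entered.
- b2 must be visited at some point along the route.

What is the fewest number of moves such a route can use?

Any route passes through b2 somewhere between d2 and a1. Summing Manhattan distances along the two legs (d2 → b2 → a1) gives a lower bound of 2 + 2 = 4 moves.
A route of 4 moves achieves this: d2 → c2 → b2 → a2 → a1.
Since 4 matches the lower bound, it is optimal.

4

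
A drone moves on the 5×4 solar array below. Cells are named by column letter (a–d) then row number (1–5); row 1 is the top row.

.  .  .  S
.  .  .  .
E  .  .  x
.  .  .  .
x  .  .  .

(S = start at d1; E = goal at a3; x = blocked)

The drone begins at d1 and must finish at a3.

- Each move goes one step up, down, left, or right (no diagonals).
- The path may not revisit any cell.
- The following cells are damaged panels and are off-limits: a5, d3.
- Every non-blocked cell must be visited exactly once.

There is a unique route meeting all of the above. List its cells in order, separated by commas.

d1, d2, c2, c1, b1, a1, a2, b2, b3, c3, c4, d4, d5, c5, b5, b4, a4, a3

Need to visit all 18 open cells exactly once, starting at d1 and ending at a3.
Cell a1 has only two open neighbours (a2 and b1), so the path must pass straight through it: one of those is the cell it's entered from and the other is where it exits.
Route from d1: down to d2, left to c2, up to c1, 2× left (reaching a1), down to a2, right to b2, down to b3, right to c3, down to c4, right to d4, down to d5, 2× left (reaching b5), up to b4, left to a4, up to a3 — 17 moves in all.
Check: all 18 open cells covered.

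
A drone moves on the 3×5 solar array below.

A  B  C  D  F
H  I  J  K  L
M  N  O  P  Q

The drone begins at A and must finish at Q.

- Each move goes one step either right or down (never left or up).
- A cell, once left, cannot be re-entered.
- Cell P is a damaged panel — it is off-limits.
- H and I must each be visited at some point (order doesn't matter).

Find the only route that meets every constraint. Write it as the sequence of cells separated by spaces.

Moves only go right or down, so the column and row indices never decrease.
Route from A: down to H, 4× right (reaching L), down to Q — 6 moves in all.
Check: all required cells visited.

A H I J K L Q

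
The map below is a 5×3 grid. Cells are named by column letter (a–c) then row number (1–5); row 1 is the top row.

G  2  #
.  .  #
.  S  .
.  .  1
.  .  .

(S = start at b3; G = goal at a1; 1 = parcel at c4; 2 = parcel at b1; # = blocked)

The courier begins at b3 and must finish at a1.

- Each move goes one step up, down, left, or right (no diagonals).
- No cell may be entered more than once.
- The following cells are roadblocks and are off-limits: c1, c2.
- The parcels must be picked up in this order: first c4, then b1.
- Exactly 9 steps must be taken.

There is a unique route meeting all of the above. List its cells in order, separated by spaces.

The waypoints must appear in the order c4, b1, with no cell reused.
Route from b3: right 1 to c3, down 1 to c4, left 2 to a4, up 2 to a2, right 1 to b2, up 1 to b1, left 1 to a1 — 9 moves in all.
Check: order respected (1 at step 2, 2 at step 8); 9 moves as required.

b3 c3 c4 b4 a4 a3 a2 b2 b1 a1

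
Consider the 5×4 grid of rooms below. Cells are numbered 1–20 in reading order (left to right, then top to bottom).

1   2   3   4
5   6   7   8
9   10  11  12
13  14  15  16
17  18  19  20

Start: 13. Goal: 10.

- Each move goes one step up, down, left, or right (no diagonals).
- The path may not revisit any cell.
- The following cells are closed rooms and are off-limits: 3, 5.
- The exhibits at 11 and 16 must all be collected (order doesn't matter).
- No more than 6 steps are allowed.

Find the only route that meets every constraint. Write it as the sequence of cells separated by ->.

13 -> 14 -> 15 -> 16 -> 12 -> 11 -> 10

The budget equals the shortest possible length, so every move has to be on a shortest route through the required cells.
Route from 13: 3× right (reaching 16), up to 12, 2× left (reaching 10) — 6 moves in all.
Check: all required cells visited; 6 ≤ 6 moves.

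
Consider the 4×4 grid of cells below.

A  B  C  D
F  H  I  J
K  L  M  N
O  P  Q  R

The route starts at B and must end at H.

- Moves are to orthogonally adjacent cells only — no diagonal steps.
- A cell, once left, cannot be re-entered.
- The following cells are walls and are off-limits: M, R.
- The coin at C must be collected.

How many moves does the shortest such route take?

3

Any route passes through C somewhere between B and H. Summing Manhattan distances along the two legs (B → C → H) gives a lower bound of 1 + 2 = 3 moves.
A route of 3 moves achieves this: B → C → I → H.
Since 3 matches the lower bound, it is optimal.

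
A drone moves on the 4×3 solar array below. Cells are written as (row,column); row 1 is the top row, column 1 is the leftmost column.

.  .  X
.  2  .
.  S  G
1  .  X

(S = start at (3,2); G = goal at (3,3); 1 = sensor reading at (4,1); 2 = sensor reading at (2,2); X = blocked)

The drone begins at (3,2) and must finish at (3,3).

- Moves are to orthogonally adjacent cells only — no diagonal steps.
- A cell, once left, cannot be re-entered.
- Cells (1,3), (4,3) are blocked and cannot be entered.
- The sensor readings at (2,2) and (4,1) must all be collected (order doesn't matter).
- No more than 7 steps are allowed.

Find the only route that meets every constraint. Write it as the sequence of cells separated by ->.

(3,2) -> (4,2) -> (4,1) -> (3,1) -> (2,1) -> (2,2) -> (2,3) -> (3,3)

The 7-move cap with required stops at (2,2), (4,1) leaves no slack for detours.
Route from (3,2): down to (4,2), left to (4,1), 2× up (reaching (2,1)), 2× right (reaching (2,3)), down to (3,3) — 7 moves in all.
Check: all required cells visited; 7 ≤ 7 moves.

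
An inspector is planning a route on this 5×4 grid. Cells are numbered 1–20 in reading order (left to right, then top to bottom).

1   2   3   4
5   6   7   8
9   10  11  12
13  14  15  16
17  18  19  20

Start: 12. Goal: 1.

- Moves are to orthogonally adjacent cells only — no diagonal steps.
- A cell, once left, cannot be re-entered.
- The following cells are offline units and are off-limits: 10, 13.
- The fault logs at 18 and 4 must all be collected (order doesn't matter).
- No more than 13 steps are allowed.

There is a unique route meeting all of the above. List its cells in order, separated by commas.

The 13-move cap with required stops at 18, 4 leaves no slack for detours.
Route from 12: down 2 to 20, left 2 to 18, up 1 to 14, right 1 to 15, up 2 to 7, right 1 to 8, up 1 to 4, left 3 to 1 — 13 moves in all.
Check: all required cells visited; 13 ≤ 13 moves.

12, 16, 20, 19, 18, 14, 15, 11, 7, 8, 4, 3, 2, 1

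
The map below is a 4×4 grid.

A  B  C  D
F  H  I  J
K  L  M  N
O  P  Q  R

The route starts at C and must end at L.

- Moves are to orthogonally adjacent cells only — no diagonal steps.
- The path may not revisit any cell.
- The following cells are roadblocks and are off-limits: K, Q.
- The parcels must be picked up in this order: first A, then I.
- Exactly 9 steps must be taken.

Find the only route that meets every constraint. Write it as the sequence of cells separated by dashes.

C - B - A - F - H - I - J - N - M - L

The waypoints must appear in the order A, I, with no cell reused.
Route from C: 2× left (reaching A), down to F, 3× right (reaching J), down to N, 2× left (reaching L) — 9 moves in all.
Check: order respected (A at step 2, I at step 5); 9 moves as required.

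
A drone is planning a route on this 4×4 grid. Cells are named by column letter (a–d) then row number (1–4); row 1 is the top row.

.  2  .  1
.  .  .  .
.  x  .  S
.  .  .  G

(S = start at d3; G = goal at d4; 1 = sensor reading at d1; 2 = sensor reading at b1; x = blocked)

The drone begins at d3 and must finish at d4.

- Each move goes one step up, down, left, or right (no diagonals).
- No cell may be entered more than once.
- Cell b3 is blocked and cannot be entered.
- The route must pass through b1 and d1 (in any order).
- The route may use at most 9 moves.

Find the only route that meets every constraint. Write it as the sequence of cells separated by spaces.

d3 d2 d1 c1 b1 b2 c2 c3 c4 d4

The budget equals the shortest possible length, so every move has to be on a shortest route through the required cells.
Route from d3: up 2 to d1, left 2 to b1, down 1 to b2, right 1 to c2, down 2 to c4, right 1 to d4 — 9 moves in all.
Check: all required cells visited; 9 ≤ 9 moves.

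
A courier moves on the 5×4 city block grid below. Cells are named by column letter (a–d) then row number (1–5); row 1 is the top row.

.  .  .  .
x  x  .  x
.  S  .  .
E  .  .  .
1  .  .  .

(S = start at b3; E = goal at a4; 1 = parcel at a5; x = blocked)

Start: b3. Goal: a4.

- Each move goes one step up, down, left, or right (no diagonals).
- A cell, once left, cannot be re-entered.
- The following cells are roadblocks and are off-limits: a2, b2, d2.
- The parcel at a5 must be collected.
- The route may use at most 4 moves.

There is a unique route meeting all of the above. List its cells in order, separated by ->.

The 4-move cap with required stops at a5 leaves no slack for detours.
Route from b3: 2× down (reaching b5), left to a5, up to a4 — 4 moves in all.
Check: all required cells visited; 4 ≤ 4 moves.

b3 -> b4 -> b5 -> a5 -> a4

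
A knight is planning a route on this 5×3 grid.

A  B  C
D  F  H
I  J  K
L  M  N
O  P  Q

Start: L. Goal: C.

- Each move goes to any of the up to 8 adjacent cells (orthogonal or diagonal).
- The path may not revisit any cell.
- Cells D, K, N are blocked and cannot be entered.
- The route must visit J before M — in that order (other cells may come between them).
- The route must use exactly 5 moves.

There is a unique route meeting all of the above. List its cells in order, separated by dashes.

The waypoints must appear in the order J, M, with no cell reused.
Route from L: up-right 1 to J, down 1 to M, up-left 1 to I, up-right 2 to C — 5 moves in all.
Check: order respected (J at step 1, M at step 2); 5 moves as required.

L - J - M - I - F - C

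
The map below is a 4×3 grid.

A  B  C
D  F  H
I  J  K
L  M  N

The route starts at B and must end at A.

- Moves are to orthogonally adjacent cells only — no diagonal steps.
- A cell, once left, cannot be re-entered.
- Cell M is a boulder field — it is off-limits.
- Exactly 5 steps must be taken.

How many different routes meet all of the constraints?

2

Need simple routes of exactly 5 moves from B to A (Manhattan distance 1, so 2 moves are spent on a detour and 2 undoing it).
Enumerating: B F J I D A | B C H F D A.
That gives 2 routes.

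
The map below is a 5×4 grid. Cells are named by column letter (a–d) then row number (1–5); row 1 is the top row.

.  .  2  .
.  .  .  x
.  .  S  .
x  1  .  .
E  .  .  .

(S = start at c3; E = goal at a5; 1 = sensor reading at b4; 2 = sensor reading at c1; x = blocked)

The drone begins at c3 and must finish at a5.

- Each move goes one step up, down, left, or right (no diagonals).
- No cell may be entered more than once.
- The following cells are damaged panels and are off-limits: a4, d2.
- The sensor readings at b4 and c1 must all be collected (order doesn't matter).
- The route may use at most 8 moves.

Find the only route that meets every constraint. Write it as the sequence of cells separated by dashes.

Any route must reach b4 and c1 and still end at a5 within 8 moves, so the order of the required stops is forced.
Route from c3: 2× up (reaching c1), left to b1, 4× down (reaching b5), left to a5 — 8 moves in all.
Check: all required cells visited; 8 ≤ 8 moves.

c3 - c2 - c1 - b1 - b2 - b3 - b4 - b5 - a5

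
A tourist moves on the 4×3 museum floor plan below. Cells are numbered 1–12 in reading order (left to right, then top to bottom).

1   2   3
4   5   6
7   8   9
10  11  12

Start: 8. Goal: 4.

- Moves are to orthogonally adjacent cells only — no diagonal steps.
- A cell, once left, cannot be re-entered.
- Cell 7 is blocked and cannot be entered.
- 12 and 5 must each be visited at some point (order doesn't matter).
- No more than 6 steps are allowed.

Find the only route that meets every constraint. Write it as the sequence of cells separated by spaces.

The budget equals the shortest possible length, so every move has to be on a shortest route through the required cells.
Route from 8: down 1 to 11, right 1 to 12, up 2 to 6, left 2 to 4 — 6 moves in all.
Check: all required cells visited; 6 ≤ 6 moves.

8 11 12 9 6 5 4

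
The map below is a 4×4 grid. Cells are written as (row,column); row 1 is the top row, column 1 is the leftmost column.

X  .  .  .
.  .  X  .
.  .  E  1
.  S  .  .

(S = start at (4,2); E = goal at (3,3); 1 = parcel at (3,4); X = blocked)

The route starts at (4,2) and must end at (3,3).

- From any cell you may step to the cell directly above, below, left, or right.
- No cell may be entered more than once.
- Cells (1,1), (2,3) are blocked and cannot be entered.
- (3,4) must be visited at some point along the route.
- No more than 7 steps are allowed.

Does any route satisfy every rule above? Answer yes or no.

yes

One route that works: (4,2) → (4,3) → (4,4) → (3,4) → (3,3).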